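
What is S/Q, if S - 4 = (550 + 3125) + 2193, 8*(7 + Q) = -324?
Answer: -11744/95 ≈ -123.62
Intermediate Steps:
Q = -95/2 (Q = -7 + (⅛)*(-324) = -7 - 81/2 = -95/2 ≈ -47.500)
S = 5872 (S = 4 + ((550 + 3125) + 2193) = 4 + (3675 + 2193) = 4 + 5868 = 5872)
S/Q = 5872/(-95/2) = 5872*(-2/95) = -11744/95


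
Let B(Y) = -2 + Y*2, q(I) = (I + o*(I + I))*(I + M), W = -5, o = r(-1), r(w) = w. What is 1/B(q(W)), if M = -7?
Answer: -1/122 ≈ -0.0081967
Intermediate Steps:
o = -1
q(I) = -I*(-7 + I) (q(I) = (I - (I + I))*(I - 7) = (I - 2*I)*(-7 + I) = (-I)*(-7 + I) = -I*(-7 + I))
B(Y) = -2 + 2*Y
1/B(q(W)) = 1/(-2 + 2*(-5*(7 - 1*(-5)))) = 1/(-2 + 2*(-5*(7 + 5))) = 1/(-2 + 2*(-5*12)) = 1/(-2 + 2*(-60)) = 1/(-2 - 120) = 1/(-122) = -1/122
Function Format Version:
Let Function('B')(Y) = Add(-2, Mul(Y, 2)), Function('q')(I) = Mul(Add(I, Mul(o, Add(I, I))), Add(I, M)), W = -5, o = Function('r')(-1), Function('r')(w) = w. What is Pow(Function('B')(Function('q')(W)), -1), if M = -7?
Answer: Rational(-1, 122) ≈ -0.0081967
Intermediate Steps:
o = -1
Function('q')(I) = Mul(-1, I, Add(-7, I)) (Function('q')(I) = Mul(Add(I, Mul(-1, Add(I, I))), Add(I, -7)) = Mul(Add(I, Mul(-1, Mul(2, I))), Add(-7, I)) = Mul(Add(I, Mul(-2, I)), Add(-7, I)) = Mul(Mul(-1, I), Add(-7, I)) = Mul(-1, I, Add(-7, I)))
Function('B')(Y) = Add(-2, Mul(2, Y))
Pow(Function('B')(Function('q')(W)), -1) = Pow(Add(-2, Mul(2, Mul(-5, Add(7, Mul(-1, -5))))), -1) = Pow(Add(-2, Mul(2, Mul(-5, Add(7, 5)))), -1) = Pow(Add(-2, Mul(2, Mul(-5, 12))), -1) = Pow(Add(-2, Mul(2, -60)), -1) = Pow(Add(-2, -120), -1) = Pow(-122, -1) = Rational(-1, 122)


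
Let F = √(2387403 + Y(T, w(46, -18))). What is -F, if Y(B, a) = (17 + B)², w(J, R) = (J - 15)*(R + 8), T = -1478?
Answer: -6*√125609 ≈ -2126.5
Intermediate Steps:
w(J, R) = (-15 + J)*(8 + R)
F = 6*√125609 (F = √(2387403 + (17 - 1478)²) = √(2387403 + (-1461)²) = √(2387403 + 2134521) = √4521924 = 6*√125609 ≈ 2126.5)
-F = -6*√125609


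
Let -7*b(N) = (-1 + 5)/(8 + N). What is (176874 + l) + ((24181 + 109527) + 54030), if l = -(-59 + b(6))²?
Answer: 867063963/2401 ≈ 3.6113e+5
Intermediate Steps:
b(N) = -4/(7*(8 + N)) (b(N) = -(-1 + 5)/(7*(8 + N)) = -4/(7*(8 + N)))
l = -8369449/2401 (l = -(-59 - 4/(56 + 7*6))² = -(-59 - 4/(56 + 42))² = -(-59 - 4/98)² = -(-59 - 4*1/98)² = -(-59 - 2/49)² = -(-2893/49)² = -1*8369449/2401 = -8369449/2401 ≈ -3485.8)
(176874 + l) + ((24181 + 109527) + 54030) = (176874 - 8369449/2401) + ((24181 + 109527) + 54030) = 416305025/2401 + (133708 + 54030) = 416305025/2401 + 187738 = 867063963/2401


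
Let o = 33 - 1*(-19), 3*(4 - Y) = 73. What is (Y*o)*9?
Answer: -9516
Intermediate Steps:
Y = -61/3 (Y = 4 - ⅓*73 = 4 - 73/3 = -61/3 ≈ -20.333)
o = 52 (o = 33 + 19 = 52)
(Y*o)*9 = -61/3*52*9 = -3172/3*9 = -9516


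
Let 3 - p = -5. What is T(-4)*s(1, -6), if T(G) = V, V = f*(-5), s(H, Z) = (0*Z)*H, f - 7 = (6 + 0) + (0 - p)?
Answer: 0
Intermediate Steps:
p = 8 (p = 3 - 1*(-5) = 3 + 5 = 8)
f = 5 (f = 7 + ((6 + 0) + (0 - 1*8)) = 7 + (6 + (0 - 8)) = 7 + (6 - 8) = 7 - 2 = 5)
s(H, Z) = 0 (s(H, Z) = 0*H = 0)
V = -25 (V = 5*(-5) = -25)
T(G) = -25
T(-4)*s(1, -6) = -25*0 = 0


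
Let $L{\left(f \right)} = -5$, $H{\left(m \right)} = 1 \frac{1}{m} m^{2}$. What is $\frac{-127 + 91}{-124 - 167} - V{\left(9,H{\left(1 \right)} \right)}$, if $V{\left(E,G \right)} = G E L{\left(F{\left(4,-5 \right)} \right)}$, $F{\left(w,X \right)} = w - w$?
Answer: $\frac{4377}{97} \approx 45.124$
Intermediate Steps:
$H{\left(m \right)} = m$ ($H{\left(m \right)} = \frac{m^{2}}{m} = m$)
$F{\left(w,X \right)} = 0$
$V{\left(E,G \right)} = - 5 E G$ ($V{\left(E,G \right)} = G E \left(-5\right) = E G \left(-5\right) = - 5 E G$)
$\frac{-127 + 91}{-124 - 167} - V{\left(9,H{\left(1 \right)} \right)} = \frac{-127 + 91}{-124 - 167} - \left(-5\right) 9 \cdot 1 = - \frac{36}{-291} - -45 = \left(-36\right) \left(- \frac{1}{291}\right) + 45 = \frac{12}{97} + 45 = \frac{4377}{97}$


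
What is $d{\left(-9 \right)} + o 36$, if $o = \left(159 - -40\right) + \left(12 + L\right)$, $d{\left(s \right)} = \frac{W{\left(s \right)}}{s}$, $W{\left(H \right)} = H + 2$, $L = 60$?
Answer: $\frac{87811}{9} \approx 9756.8$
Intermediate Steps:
$W{\left(H \right)} = 2 + H$
$d{\left(s \right)} = \frac{2 + s}{s}$
$o = 271$ ($o = \left(159 - -40\right) + \left(12 + 60\right) = \left(159 + 40\right) + 72 = 199 + 72 = 271$)
$d{\left(-9 \right)} + o 36 = \frac{2 - 9}{-9} + 271 \cdot 36 = \left(- \frac{1}{9}\right) \left(-7\right) + 9756 = \frac{7}{9} + 9756 = \frac{87811}{9}$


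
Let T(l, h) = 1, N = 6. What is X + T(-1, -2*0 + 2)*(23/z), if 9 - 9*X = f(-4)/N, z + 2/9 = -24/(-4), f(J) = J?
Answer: 7097/1404 ≈ 5.0548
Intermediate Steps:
z = 52/9 (z = -2/9 - 24/(-4) = -2/9 - 24*(-¼) = -2/9 + 6 = 52/9 ≈ 5.7778)
X = 29/27 (X = 1 - (-4)/(9*6) = 1 - ⅑*(-⅔) = 1 + 2/27 = 29/27 ≈ 1.0741)
X + T(-1, -2*0 + 2)*(23/z) = 29/27 + 1*(23/(52/9)) = 29/27 + 1*(23*(9/52)) = 29/27 + 1*(207/52) = 29/27 + 207/52 = 7097/1404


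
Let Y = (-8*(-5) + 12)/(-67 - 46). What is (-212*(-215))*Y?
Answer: -2370160/113 ≈ -20975.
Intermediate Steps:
Y = -52/113 (Y = (40 + 12)/(-113) = 52*(-1/113) = -52/113 ≈ -0.46018)
(-212*(-215))*Y = -212*(-215)*(-52/113) = 45580*(-52/113) = -2370160/113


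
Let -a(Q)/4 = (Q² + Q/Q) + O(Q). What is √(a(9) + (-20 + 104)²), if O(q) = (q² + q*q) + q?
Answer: 2*√1511 ≈ 77.743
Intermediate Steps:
O(q) = q + 2*q² (O(q) = (q² + q²) + q = 2*q² + q = q + 2*q²)
a(Q) = -4 - 4*Q² - 4*Q*(1 + 2*Q) (a(Q) = -4*((Q² + Q/Q) + Q*(1 + 2*Q)) = -4*((Q² + 1) + Q*(1 + 2*Q)) = -4*((1 + Q²) + Q*(1 + 2*Q)) = -4*(1 + Q² + Q*(1 + 2*Q)) = -4 - 4*Q² - 4*Q*(1 + 2*Q))
√(a(9) + (-20 + 104)²) = √((-4 - 12*9² - 4*9) + (-20 + 104)²) = √((-4 - 12*81 - 36) + 84²) = √((-4 - 972 - 36) + 7056) = √(-1012 + 7056) = √6044 = 2*√1511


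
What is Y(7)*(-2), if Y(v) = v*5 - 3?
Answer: -64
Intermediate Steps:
Y(v) = -3 + 5*v (Y(v) = 5*v - 3 = -3 + 5*v)
Y(7)*(-2) = (-3 + 5*7)*(-2) = (-3 + 35)*(-2) = 32*(-2) = -64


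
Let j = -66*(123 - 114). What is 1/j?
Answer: -1/594 ≈ -0.0016835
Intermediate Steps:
j = -594 (j = -66*9 = -594)
1/j = 1/(-594) = -1/594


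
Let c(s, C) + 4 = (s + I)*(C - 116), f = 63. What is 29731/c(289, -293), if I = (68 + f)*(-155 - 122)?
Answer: 29731/14723178 ≈ 0.0020193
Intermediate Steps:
I = -36287 (I = (68 + 63)*(-155 - 122) = 131*(-277) = -36287)
c(s, C) = -4 + (-36287 + s)*(-116 + C) (c(s, C) = -4 + (s - 36287)*(C - 116) = -4 + (-36287 + s)*(-116 + C))
29731/c(289, -293) = 29731/(4209288 - 36287*(-293) - 116*289 - 293*289) = 29731/(4209288 + 10632091 - 33524 - 84677) = 29731/14723178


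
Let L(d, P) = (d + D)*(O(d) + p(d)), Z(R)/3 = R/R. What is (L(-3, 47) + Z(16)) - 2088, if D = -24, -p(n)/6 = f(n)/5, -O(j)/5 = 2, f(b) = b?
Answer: -9561/5 ≈ -1912.2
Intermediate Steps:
Z(R) = 3 (Z(R) = 3*(R/R) = 3*1 = 3)
O(j) = -10 (O(j) = -5*2 = -10)
p(n) = -6*n/5
L(d, P) = (-24 + d)*(-10 - 6*d/5) (L(d, P) = (d - 24)*(-10 - 6*d/5) = (-24 + d)*(-10 - 6*d/5))
(L(-3, 47) + Z(16)) - 2088 = ((240 - 6/5*(-3)**2 + (94/5)*(-3)) + 3) - 2088 = ((240 - 6/5*9 - 282/5) + 3) - 2088 = ((240 - 54/5 - 282/5) + 3) - 2088 = (864/5 + 3) - 2088 = 879/5 - 2088 = -9561/5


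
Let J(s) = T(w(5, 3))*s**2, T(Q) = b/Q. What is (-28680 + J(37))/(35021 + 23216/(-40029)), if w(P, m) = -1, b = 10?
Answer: -1696028730/1401832393 ≈ -1.2099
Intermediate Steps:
T(Q) = 10/Q
J(s) = -10*s**2 (J(s) = (10/(-1))*s**2 = (10*(-1))*s**2 = -10*s**2)
(-28680 + J(37))/(35021 + 23216/(-40029)) = (-28680 - 10*37**2)/(35021 + 23216/(-40029)) = (-28680 - 10*1369)/(35021 + 23216*(-1/40029)) = (-28680 - 13690)/(35021 - 23216/40029) = -42370/1401832393/40029 = -42370*40029/1401832393 = -1696028730/1401832393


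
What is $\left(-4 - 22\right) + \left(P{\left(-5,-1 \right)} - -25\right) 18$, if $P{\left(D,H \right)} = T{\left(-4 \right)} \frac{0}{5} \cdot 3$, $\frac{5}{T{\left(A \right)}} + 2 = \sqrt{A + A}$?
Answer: $424$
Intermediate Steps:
$T{\left(A \right)} = \frac{5}{-2 + \sqrt{2} \sqrt{A}}$ ($T{\left(A \right)} = \frac{5}{-2 + \sqrt{A + A}} = \frac{5}{-2 + \sqrt{2 A}} = \frac{5}{-2 + \sqrt{2} \sqrt{A}}$)
$P{\left(D,H \right)} = 0$ ($P{\left(D,H \right)} = \frac{5}{-2 + \sqrt{2} \sqrt{-4}} \cdot \frac{0}{5} \cdot 3 = \frac{5}{-2 + \sqrt{2} \cdot 2 i} 0 \cdot \frac{1}{5} \cdot 3 = \frac{5}{-2 + 2 i \sqrt{2}} \cdot 0 \cdot 3 = 0 \cdot 3 = 0$)
$\left(-4 - 22\right) + \left(P{\left(-5,-1 \right)} - -25\right) 18 = \left(-4 - 22\right) + \left(0 - -25\right) 18 = \left(-4 - 22\right) + \left(0 + 25\right) 18 = -26 + 25 \cdot 18 = -26 + 450 = 424$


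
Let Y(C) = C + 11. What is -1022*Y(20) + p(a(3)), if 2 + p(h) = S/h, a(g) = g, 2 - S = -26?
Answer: -95024/3 ≈ -31675.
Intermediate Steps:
S = 28 (S = 2 - 1*(-26) = 2 + 26 = 28)
p(h) = -2 + 28/h
Y(C) = 11 + C
-1022*Y(20) + p(a(3)) = -1022*(11 + 20) + (-2 + 28/3) = -1022*31 + (-2 + 28*(⅓)) = -31682 + (-2 + 28/3) = -31682 + 22/3 = -95024/3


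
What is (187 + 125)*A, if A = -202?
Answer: -63024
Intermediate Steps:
(187 + 125)*A = (187 + 125)*(-202) = 312*(-202) = -63024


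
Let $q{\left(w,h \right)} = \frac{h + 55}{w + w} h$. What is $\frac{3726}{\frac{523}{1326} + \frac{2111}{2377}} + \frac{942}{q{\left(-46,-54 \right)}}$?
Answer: $\frac{164083686176}{36381213} \approx 4510.1$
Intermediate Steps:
$q{\left(w,h \right)} = \frac{h \left(55 + h\right)}{2 w}$ ($q{\left(w,h \right)} = \frac{55 + h}{2 w} h = \frac{h \left(55 + h\right)}{2 w}$)
$\frac{3726}{\frac{523}{1326} + \frac{2111}{2377}} + \frac{942}{q{\left(-46,-54 \right)}} = \frac{3726}{\frac{523}{1326} + \frac{2111}{2377}} + \frac{942}{\frac{1}{2} \left(-54\right) \frac{1}{-46} \left(55 - 54\right)} = \frac{3726}{523 \cdot \frac{1}{1326} + 2111 \cdot \frac{1}{2377}} + \frac{942}{\frac{1}{2} \left(-54\right) \left(- \frac{1}{46}\right) 1} = \frac{3726}{\frac{523}{1326} + \frac{2111}{2377}} + \frac{942}{\frac{27}{46}} = \frac{3726}{\frac{4042357}{3151902}} + 942 \cdot \frac{46}{27} = 3726 \cdot \frac{3151902}{4042357} + \frac{14444}{9} = \frac{11743986852}{4042357} + \frac{14444}{9} = \frac{164083686176}{36381213}$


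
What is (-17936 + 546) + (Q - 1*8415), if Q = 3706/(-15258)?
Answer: -196868198/7629 ≈ -25805.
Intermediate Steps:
Q = -1853/7629 (Q = 3706*(-1/15258) = -1853/7629 ≈ -0.24289)
(-17936 + 546) + (Q - 1*8415) = (-17936 + 546) + (-1853/7629 - 1*8415) = -17390 + (-1853/7629 - 8415) = -17390 - 64199888/7629 = -196868198/7629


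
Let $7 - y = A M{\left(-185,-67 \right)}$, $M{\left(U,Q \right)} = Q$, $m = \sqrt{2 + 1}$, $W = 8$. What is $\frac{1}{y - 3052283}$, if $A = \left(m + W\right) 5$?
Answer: $- \frac{1016532}{3100011808847} - \frac{335 \sqrt{3}}{9300035426541} \approx -3.2797 \cdot 10^{-7}$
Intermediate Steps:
$m = \sqrt{3} \approx 1.732$
$A = 40 + 5 \sqrt{3}$ ($A = \left(\sqrt{3} + 8\right) 5 = \left(8 + \sqrt{3}\right) 5 = 40 + 5 \sqrt{3} \approx 48.66$)
$y = 2687 + 335 \sqrt{3}$ ($y = 7 - \left(40 + 5 \sqrt{3}\right) \left(-67\right) = 7 - \left(-2680 - 335 \sqrt{3}\right) = 7 + \left(2680 + 335 \sqrt{3}\right) = 2687 + 335 \sqrt{3} \approx 3267.2$)
$\frac{1}{y - 3052283} = \frac{1}{\left(2687 + 335 \sqrt{3}\right) - 3052283} = \frac{1}{-3049596 + 335 \sqrt{3}}$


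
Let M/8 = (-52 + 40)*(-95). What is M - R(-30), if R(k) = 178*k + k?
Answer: 14490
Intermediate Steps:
R(k) = 179*k
M = 9120 (M = 8*((-52 + 40)*(-95)) = 8*(-12*(-95)) = 8*1140 = 9120)
M - R(-30) = 9120 - 179*(-30) = 9120 - 1*(-5370) = 9120 + 5370 = 14490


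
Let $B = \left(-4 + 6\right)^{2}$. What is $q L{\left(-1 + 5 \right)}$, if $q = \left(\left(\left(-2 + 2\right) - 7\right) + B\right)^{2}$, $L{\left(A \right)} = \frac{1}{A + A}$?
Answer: $\frac{9}{8} \approx 1.125$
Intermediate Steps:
$B = 4$ ($B = 2^{2} = 4$)
$L{\left(A \right)} = \frac{1}{2 A}$
$q = 9$ ($q = \left(\left(\left(-2 + 2\right) - 7\right) + 4\right)^{2} = \left(\left(0 - 7\right) + 4\right)^{2} = \left(-7 + 4\right)^{2} = \left(-3\right)^{2} = 9$)
$q L{\left(-1 + 5 \right)} = 9 \frac{1}{2 \left(-1 + 5\right)} = 9 \frac{1}{2 \cdot 4} = 9 \cdot \frac{1}{2} \cdot \frac{1}{4} = 9 \cdot \frac{1}{8} = \frac{9}{8}$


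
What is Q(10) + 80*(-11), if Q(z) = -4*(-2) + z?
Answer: -862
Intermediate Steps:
Q(z) = 8 + z
Q(10) + 80*(-11) = (8 + 10) + 80*(-11) = 18 - 880 = -862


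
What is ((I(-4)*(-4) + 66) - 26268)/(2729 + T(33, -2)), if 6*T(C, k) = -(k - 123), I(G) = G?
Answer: -157116/16499 ≈ -9.5228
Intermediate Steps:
T(C, k) = 41/2 - k/6 (T(C, k) = (-(k - 123))/6 = (-(-123 + k))/6 = (123 - k)/6 = 41/2 - k/6)
((I(-4)*(-4) + 66) - 26268)/(2729 + T(33, -2)) = ((-4*(-4) + 66) - 26268)/(2729 + (41/2 - ⅙*(-2))) = ((16 + 66) - 26268)/(2729 + (41/2 + ⅓)) = (82 - 26268)/(2729 + 125/6) = -26186/16499/6 = -26186*6/16499 = -157116/16499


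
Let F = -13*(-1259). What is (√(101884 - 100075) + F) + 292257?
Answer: 308624 + 3*√201 ≈ 3.0867e+5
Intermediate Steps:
F = 16367
(√(101884 - 100075) + F) + 292257 = (√(101884 - 100075) + 16367) + 292257 = (√1809 + 16367) + 292257 = (3*√201 + 16367) + 292257 = (16367 + 3*√201) + 292257 = 308624 + 3*√201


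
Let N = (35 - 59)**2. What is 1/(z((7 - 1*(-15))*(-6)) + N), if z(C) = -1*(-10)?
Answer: 1/586 ≈ 0.0017065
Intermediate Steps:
z(C) = 10
N = 576 (N = (-24)**2 = 576)
1/(z((7 - 1*(-15))*(-6)) + N) = 1/(10 + 576) = 1/586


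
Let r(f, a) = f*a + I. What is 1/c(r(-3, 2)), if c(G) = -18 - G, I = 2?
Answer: -1/14 ≈ -0.071429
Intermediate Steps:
r(f, a) = 2 + a*f (r(f, a) = f*a + 2 = a*f + 2 = 2 + a*f)
1/c(r(-3, 2)) = 1/(-18 - (2 + 2*(-3))) = 1/(-18 - (2 - 6)) = 1/(-18 - 1*(-4)) = 1/(-18 + 4) = 1/(-14) = -1/14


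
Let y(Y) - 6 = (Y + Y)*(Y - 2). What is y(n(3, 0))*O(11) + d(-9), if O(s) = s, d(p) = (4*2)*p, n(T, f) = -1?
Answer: 60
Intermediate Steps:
y(Y) = 6 + 2*Y*(-2 + Y) (y(Y) = 6 + (Y + Y)*(Y - 2) = 6 + (2*Y)*(-2 + Y) = 6 + 2*Y*(-2 + Y))
d(p) = 8*p
y(n(3, 0))*O(11) + d(-9) = (6 - 4*(-1) + 2*(-1)²)*11 + 8*(-9) = (6 + 4 + 2*1)*11 - 72 = (6 + 4 + 2)*11 - 72 = 12*11 - 72 = 132 - 72 = 60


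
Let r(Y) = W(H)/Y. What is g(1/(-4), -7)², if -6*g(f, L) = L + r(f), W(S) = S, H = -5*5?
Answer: 961/4 ≈ 240.25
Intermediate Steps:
H = -25
r(Y) = -25/Y
g(f, L) = -L/6 + 25/(6*f) (g(f, L) = -(L - 25/f)/6 = -L/6 + 25/(6*f))
g(1/(-4), -7)² = ((25 - 1*(-7)/(-4))/(6*(1/(-4))))² = ((25 - 1*(-7)*(-¼))/(6*(-¼)))² = ((⅙)*(-4)*(25 - 7/4))² = ((⅙)*(-4)*(93/4))² = (-31/2)² = 961/4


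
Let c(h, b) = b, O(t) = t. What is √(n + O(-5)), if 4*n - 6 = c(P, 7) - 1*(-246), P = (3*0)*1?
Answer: √239/2 ≈ 7.7298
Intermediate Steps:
P = 0 (P = 0*1 = 0)
n = 259/4 (n = 3/2 + (7 - 1*(-246))/4 = 3/2 + (7 + 246)/4 = 3/2 + (¼)*253 = 3/2 + 253/4 = 259/4 ≈ 64.750)
√(n + O(-5)) = √(259/4 - 5) = √(239/4) = √239/2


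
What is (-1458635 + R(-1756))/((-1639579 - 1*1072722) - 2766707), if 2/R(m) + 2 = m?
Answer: 641070083/2408024016 ≈ 0.26622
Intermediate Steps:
R(m) = 2/(-2 + m)
(-1458635 + R(-1756))/((-1639579 - 1*1072722) - 2766707) = (-1458635 + 2/(-2 - 1756))/((-1639579 - 1*1072722) - 2766707) = (-1458635 + 2/(-1758))/((-1639579 - 1072722) - 2766707) = (-1458635 + 2*(-1/1758))/(-2712301 - 2766707) = (-1458635 - 1/879)/(-5479008) = -1282140166/879*(-1/5479008) = 641070083/2408024016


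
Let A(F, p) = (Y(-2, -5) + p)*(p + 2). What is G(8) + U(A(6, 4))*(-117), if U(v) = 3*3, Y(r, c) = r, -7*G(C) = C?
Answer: -7379/7 ≈ -1054.1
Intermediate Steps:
G(C) = -C/7
A(F, p) = (-2 + p)*(2 + p) (A(F, p) = (-2 + p)*(p + 2) = (-2 + p)*(2 + p))
U(v) = 9
G(8) + U(A(6, 4))*(-117) = -⅐*8 + 9*(-117) = -8/7 - 1053 = -7379/7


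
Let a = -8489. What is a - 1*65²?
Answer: -12714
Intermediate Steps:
a - 1*65² = -8489 - 1*65² = -8489 - 1*4225 = -8489 - 4225 = -12714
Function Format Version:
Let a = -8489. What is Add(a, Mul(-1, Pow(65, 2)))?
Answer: -12714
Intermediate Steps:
Add(a, Mul(-1, Pow(65, 2))) = Add(-8489, Mul(-1, Pow(65, 2))) = Add(-8489, Mul(-1, 4225)) = Add(-8489, -4225) = -12714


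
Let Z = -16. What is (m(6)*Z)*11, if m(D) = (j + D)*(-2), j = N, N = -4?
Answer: 704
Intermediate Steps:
j = -4
m(D) = 8 - 2*D (m(D) = (-4 + D)*(-2) = 8 - 2*D)
(m(6)*Z)*11 = ((8 - 2*6)*(-16))*11 = ((8 - 12)*(-16))*11 = -4*(-16)*11 = 64*11 = 704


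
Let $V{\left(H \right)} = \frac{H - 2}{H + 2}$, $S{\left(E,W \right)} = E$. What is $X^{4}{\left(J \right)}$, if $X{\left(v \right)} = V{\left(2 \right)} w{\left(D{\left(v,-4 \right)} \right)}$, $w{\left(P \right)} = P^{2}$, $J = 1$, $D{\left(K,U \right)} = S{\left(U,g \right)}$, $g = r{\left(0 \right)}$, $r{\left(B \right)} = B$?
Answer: $0$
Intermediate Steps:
$g = 0$
$D{\left(K,U \right)} = U$
$V{\left(H \right)} = \frac{-2 + H}{2 + H}$
$X{\left(v \right)} = 0$ ($X{\left(v \right)} = \frac{-2 + 2}{2 + 2} \left(-4\right)^{2} = \frac{1}{4} \cdot 0 \cdot 16 = 0 \cdot 16 = 0$)
$X^{4}{\left(J \right)} = 0^{4} = 0$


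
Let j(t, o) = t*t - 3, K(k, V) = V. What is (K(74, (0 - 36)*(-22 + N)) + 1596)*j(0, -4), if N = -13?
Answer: -8568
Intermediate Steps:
j(t, o) = -3 + t² (j(t, o) = t² - 3 = -3 + t²)
(K(74, (0 - 36)*(-22 + N)) + 1596)*j(0, -4) = ((0 - 36)*(-22 - 13) + 1596)*(-3 + 0²) = (-36*(-35) + 1596)*(-3 + 0) = (1260 + 1596)*(-3) = 2856*(-3) = -8568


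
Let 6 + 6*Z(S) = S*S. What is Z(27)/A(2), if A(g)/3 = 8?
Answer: 241/48 ≈ 5.0208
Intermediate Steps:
A(g) = 24 (A(g) = 3*8 = 24)
Z(S) = -1 + S**2/6 (Z(S) = -1 + (S*S)/6 = -1 + S**2/6)
Z(27)/A(2) = (-1 + (1/6)*27**2)/24 = (-1 + (1/6)*729)*(1/24) = (-1 + 243/2)*(1/24) = (241/2)*(1/24) = 241/48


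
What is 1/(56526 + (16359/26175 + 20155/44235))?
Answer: 77190075/4363329592616 ≈ 1.7691e-5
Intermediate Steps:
1/(56526 + (16359/26175 + 20155/44235)) = 1/(56526 + (16359*(1/26175) + 20155*(1/44235))) = 1/(56526 + (5453/8725 + 4031/8847)) = 1/(56526 + 83413166/77190075) = 1/(4363329592616/77190075) = 77190075/4363329592616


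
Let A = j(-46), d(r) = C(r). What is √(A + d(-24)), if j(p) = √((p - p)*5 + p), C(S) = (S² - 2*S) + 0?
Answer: √(624 + I*√46) ≈ 24.98 + 0.1358*I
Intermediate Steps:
C(S) = S² - 2*S
j(p) = √p (j(p) = √(0*5 + p) = √(0 + p) = √p)
d(r) = r*(-2 + r)
A = I*√46 (A = √(-46) = I*√46 ≈ 6.7823*I)
√(A + d(-24)) = √(I*√46 - 24*(-2 - 24)) = √(I*√46 - 24*(-26)) = √(I*√46 + 624) = √(624 + I*√46)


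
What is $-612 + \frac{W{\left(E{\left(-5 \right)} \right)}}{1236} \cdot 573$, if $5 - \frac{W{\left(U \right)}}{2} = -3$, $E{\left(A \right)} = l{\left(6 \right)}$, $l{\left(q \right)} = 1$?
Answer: $- \frac{62272}{103} \approx -604.58$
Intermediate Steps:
$E{\left(A \right)} = 1$
$W{\left(U \right)} = 16$ ($W{\left(U \right)} = 10 - -6 = 10 + 6 = 16$)
$-612 + \frac{W{\left(E{\left(-5 \right)} \right)}}{1236} \cdot 573 = -612 + \frac{16}{1236} \cdot 573 = -612 + 16 \cdot \frac{1}{1236} \cdot 573 = -612 + \frac{4}{309} \cdot 573 = -612 + \frac{764}{103} = - \frac{62272}{103}$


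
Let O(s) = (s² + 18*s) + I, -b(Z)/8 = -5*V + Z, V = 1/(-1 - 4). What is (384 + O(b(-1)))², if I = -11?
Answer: 139129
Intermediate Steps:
V = -⅕ (V = 1/(-5) = -⅕ ≈ -0.20000)
b(Z) = -8 - 8*Z (b(Z) = -8*(-5*(-⅕) + Z) = -8*(1 + Z) = -8 - 8*Z)
O(s) = -11 + s² + 18*s (O(s) = (s² + 18*s) - 11 = -11 + s² + 18*s)
(384 + O(b(-1)))² = (384 + (-11 + (-8 - 8*(-1))² + 18*(-8 - 8*(-1))))² = (384 + (-11 + (-8 + 8)² + 18*(-8 + 8)))² = (384 + (-11 + 0² + 18*0))² = (384 + (-11 + 0 + 0))² = (384 - 11)² = 373² = 139129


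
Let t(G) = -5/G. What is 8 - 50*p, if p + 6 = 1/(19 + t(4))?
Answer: 21668/71 ≈ 305.18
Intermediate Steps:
p = -422/71 (p = -6 + 1/(19 - 5/4) = -6 + 1/(71/4) = -6 + 4/71 = -422/71 ≈ -5.9437)
8 - 50*p = 8 - 50*(-422/71) = 8 + 21100/71 = 21668/71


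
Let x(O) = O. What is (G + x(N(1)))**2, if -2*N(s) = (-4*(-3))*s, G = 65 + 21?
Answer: 6400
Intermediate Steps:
G = 86
N(s) = -6*s (N(s) = -(-4*(-3))*s/2 = -6*s)
(G + x(N(1)))**2 = (86 - 6*1)**2 = (86 - 6)**2 = 80**2 = 6400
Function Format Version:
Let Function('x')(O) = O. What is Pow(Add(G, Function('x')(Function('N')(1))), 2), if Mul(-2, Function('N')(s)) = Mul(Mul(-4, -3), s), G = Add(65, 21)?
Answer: 6400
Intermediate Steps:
G = 86
Function('N')(s) = Mul(-6, s) (Function('N')(s) = Mul(Rational(-1, 2), Mul(Mul(-4, -3), s)) = Mul(Rational(-1, 2), Mul(12, s)) = Mul(-6, s))
Pow(Add(G, Function('x')(Function('N')(1))), 2) = Pow(Add(86, Mul(-6, 1)), 2) = Pow(Add(86, -6), 2) = Pow(80, 2) = 6400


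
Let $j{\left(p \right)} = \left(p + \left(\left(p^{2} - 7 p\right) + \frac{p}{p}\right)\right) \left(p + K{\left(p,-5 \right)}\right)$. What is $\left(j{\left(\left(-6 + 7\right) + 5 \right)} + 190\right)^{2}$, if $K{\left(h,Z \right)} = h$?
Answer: $40804$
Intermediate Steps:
$j{\left(p \right)} = 2 p \left(1 + p^{2} - 6 p\right)$ ($j{\left(p \right)} = \left(p + \left(\left(p^{2} - 7 p\right) + \frac{p}{p}\right)\right) \left(p + p\right) = \left(p + \left(\left(p^{2} - 7 p\right) + 1\right)\right) 2 p = \left(p + \left(1 + p^{2} - 7 p\right)\right) 2 p = \left(1 + p^{2} - 6 p\right) 2 p = 2 p \left(1 + p^{2} - 6 p\right)$)
$\left(j{\left(\left(-6 + 7\right) + 5 \right)} + 190\right)^{2} = \left(2 \left(\left(-6 + 7\right) + 5\right) \left(1 + \left(\left(-6 + 7\right) + 5\right)^{2} - 6 \left(\left(-6 + 7\right) + 5\right)\right) + 190\right)^{2} = \left(2 \left(1 + 5\right) \left(1 + \left(1 + 5\right)^{2} - 6 \left(1 + 5\right)\right) + 190\right)^{2} = \left(2 \cdot 6 \left(1 + 6^{2} - 36\right) + 190\right)^{2} = \left(2 \cdot 6 \left(1 + 36 - 36\right) + 190\right)^{2} = \left(2 \cdot 6 \cdot 1 + 190\right)^{2} = \left(12 + 190\right)^{2} = 202^{2} = 40804$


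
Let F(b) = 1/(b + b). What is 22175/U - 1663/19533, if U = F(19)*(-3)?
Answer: -5486495813/19533 ≈ -2.8088e+5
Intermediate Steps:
F(b) = 1/(2*b)
U = -3/38 (U = ((1/2)/19)*(-3) = ((1/2)*(1/19))*(-3) = (1/38)*(-3) = -3/38 ≈ -0.078947)
22175/U - 1663/19533 = 22175/(-3/38) - 1663/19533 = 22175*(-38/3) - 1663*1/19533 = -842650/3 - 1663/19533 = -5486495813/19533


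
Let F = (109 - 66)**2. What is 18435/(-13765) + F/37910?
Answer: -134683873/104366230 ≈ -1.2905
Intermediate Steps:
F = 1849 (F = 43**2 = 1849)
18435/(-13765) + F/37910 = 18435/(-13765) + 1849/37910 = 18435*(-1/13765) + 1849*(1/37910) = -3687/2753 + 1849/37910 = -134683873/104366230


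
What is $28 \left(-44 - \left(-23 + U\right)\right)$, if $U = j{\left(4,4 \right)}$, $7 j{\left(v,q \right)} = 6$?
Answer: $-612$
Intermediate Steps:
$j{\left(v,q \right)} = \frac{6}{7}$ ($j{\left(v,q \right)} = \frac{1}{7} \cdot 6 = \frac{6}{7}$)
$U = \frac{6}{7} \approx 0.85714$
$28 \left(-44 - \left(-23 + U\right)\right) = 28 \left(-44 + \left(23 - \frac{6}{7}\right)\right) = 28 \left(-44 + \frac{155}{7}\right) = 28 \left(- \frac{153}{7}\right) = -612$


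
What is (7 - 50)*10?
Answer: -430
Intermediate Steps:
(7 - 50)*10 = -43*10 = -430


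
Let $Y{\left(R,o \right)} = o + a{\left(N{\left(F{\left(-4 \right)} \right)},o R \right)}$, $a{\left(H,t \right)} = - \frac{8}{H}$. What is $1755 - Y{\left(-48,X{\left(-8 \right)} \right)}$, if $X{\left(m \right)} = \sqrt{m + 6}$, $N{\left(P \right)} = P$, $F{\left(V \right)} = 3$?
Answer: $\frac{5273}{3} - i \sqrt{2} \approx 1757.7 - 1.4142 i$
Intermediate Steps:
$X{\left(m \right)} = \sqrt{6 + m}$
$Y{\left(R,o \right)} = - \frac{8}{3} + o$ ($Y{\left(R,o \right)} = o - \frac{8}{3} = - \frac{8}{3} + o$)
$1755 - Y{\left(-48,X{\left(-8 \right)} \right)} = 1755 - \left(- \frac{8}{3} + \sqrt{6 - 8}\right) = 1755 - \left(- \frac{8}{3} + \sqrt{-2}\right) = 1755 - \left(- \frac{8}{3} + i \sqrt{2}\right) = 1755 + \left(\frac{8}{3} - i \sqrt{2}\right) = \frac{5273}{3} - i \sqrt{2}$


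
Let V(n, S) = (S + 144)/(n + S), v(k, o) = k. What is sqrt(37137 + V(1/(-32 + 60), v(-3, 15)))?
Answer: 3*sqrt(28389901)/83 ≈ 192.59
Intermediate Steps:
V(n, S) = (144 + S)/(S + n)
sqrt(37137 + V(1/(-32 + 60), v(-3, 15))) = sqrt(37137 + (144 - 3)/(-3 + 1/(-32 + 60))) = sqrt(37137 + 141/(-3 + 1/28)) = sqrt(37137 + 141/(-83/28)) = sqrt(37137 - 28/83*141) = sqrt(37137 - 3948/83) = sqrt(3078423/83) = 3*sqrt(28389901)/83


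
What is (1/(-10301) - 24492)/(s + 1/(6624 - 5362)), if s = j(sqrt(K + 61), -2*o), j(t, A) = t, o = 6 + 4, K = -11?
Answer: 318392621366/820291281899 - 2009057440819460*sqrt(2)/820291281899 ≈ -3463.3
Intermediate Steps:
o = 10
s = 5*sqrt(2) (s = sqrt(-11 + 61) = sqrt(50) = 5*sqrt(2) ≈ 7.0711)
(1/(-10301) - 24492)/(s + 1/(6624 - 5362)) = (1/(-10301) - 24492)/(5*sqrt(2) + 1/(6624 - 5362)) = (-1/10301 - 24492)/(5*sqrt(2) + 1/1262) = -252292093/(10301*(5*sqrt(2) + 1/1262)) = -252292093/(10301*(1/1262 + 5*sqrt(2)))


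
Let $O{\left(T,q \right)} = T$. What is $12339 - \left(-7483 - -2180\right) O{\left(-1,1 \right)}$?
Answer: $7036$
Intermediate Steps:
$12339 - \left(-7483 - -2180\right) O{\left(-1,1 \right)} = 12339 - \left(-7483 - -2180\right) \left(-1\right) = 12339 - \left(-7483 + 2180\right) \left(-1\right) = 12339 - \left(-5303\right) \left(-1\right) = 12339 - 5303 = 7036$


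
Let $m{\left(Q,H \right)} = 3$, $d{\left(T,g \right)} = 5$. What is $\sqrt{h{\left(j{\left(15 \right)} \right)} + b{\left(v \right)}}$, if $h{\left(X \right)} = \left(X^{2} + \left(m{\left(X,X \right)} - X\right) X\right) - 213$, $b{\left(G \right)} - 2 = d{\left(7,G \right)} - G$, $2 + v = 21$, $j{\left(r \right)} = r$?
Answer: $6 i \sqrt{5} \approx 13.416 i$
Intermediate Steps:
$v = 19$ ($v = -2 + 21 = 19$)
$b{\left(G \right)} = 7 - G$ ($b{\left(G \right)} = 2 - \left(-5 + G\right) = 7 - G$)
$h{\left(X \right)} = -213 + X^{2} + X \left(3 - X\right)$ ($h{\left(X \right)} = \left(X^{2} + \left(3 - X\right) X\right) - 213 = \left(X^{2} + X \left(3 - X\right)\right) - 213 = -213 + X^{2} + X \left(3 - X\right)$)
$\sqrt{h{\left(j{\left(15 \right)} \right)} + b{\left(v \right)}} = \sqrt{\left(-213 + 3 \cdot 15\right) + \left(7 - 19\right)} = \sqrt{\left(-213 + 45\right) + \left(7 - 19\right)} = \sqrt{-168 - 12} = \sqrt{-180} = 6 i \sqrt{5}$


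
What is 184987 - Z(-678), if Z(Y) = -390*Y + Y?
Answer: -78755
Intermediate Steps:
Z(Y) = -389*Y
184987 - Z(-678) = 184987 - (-389)*(-678) = 184987 - 1*263742 = 184987 - 263742 = -78755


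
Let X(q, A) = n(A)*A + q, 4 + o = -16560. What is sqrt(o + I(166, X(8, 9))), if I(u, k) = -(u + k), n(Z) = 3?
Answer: I*sqrt(16765) ≈ 129.48*I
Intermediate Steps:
o = -16564 (o = -4 - 16560 = -16564)
X(q, A) = q + 3*A (X(q, A) = 3*A + q = q + 3*A)
I(u, k) = -k - u (I(u, k) = -(k + u) = -k - u)
sqrt(o + I(166, X(8, 9))) = sqrt(-16564 + (-(8 + 3*9) - 1*166)) = sqrt(-16564 + (-(8 + 27) - 166)) = sqrt(-16564 + (-1*35 - 166)) = sqrt(-16564 + (-35 - 166)) = sqrt(-16564 - 201) = sqrt(-16765) = I*sqrt(16765)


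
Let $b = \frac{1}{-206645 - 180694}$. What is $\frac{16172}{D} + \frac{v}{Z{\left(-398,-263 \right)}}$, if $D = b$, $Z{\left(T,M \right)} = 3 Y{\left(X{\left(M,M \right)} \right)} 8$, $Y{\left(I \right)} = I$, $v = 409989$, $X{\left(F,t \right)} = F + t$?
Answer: $- \frac{26359107000727}{4208} \approx -6.264 \cdot 10^{9}$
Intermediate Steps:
$b = - \frac{1}{387339}$ ($b = \frac{1}{-387339} = - \frac{1}{387339} \approx -2.5817 \cdot 10^{-6}$)
$Z{\left(T,M \right)} = 48 M$ ($Z{\left(T,M \right)} = 3 \left(M + M\right) 8 = 3 \cdot 2 M 8 = 6 M 8 = 48 M$)
$D = - \frac{1}{387339} \approx -2.5817 \cdot 10^{-6}$
$\frac{16172}{D} + \frac{v}{Z{\left(-398,-263 \right)}} = \frac{16172}{- \frac{1}{387339}} + \frac{409989}{48 \left(-263\right)} = 16172 \left(-387339\right) + \frac{409989}{-12624} = -6264046308 + 409989 \left(- \frac{1}{12624}\right) = -6264046308 - \frac{136663}{4208} = - \frac{26359107000727}{4208}$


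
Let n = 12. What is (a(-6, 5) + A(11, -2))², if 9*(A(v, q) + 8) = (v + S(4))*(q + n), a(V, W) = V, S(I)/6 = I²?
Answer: 891136/81 ≈ 11002.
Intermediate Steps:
S(I) = 6*I²
A(v, q) = -8 + (12 + q)*(96 + v)/9 (A(v, q) = -8 + ((v + 6*4²)*(q + 12))/9 = -8 + ((v + 6*16)*(12 + q))/9 = -8 + ((v + 96)*(12 + q))/9 = -8 + ((96 + v)*(12 + q))/9 = -8 + ((12 + q)*(96 + v))/9 = -8 + (12 + q)*(96 + v)/9)
(a(-6, 5) + A(11, -2))² = (-6 + (120 + (4/3)*11 + (32/3)*(-2) + (⅑)*(-2)*11))² = (-6 + (120 + 44/3 - 64/3 - 22/9))² = (-6 + 998/9)² = (944/9)² = 891136/81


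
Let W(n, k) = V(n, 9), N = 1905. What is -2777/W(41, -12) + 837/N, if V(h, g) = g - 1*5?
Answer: -1762279/2540 ≈ -693.81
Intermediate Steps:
V(h, g) = -5 + g (V(h, g) = g - 5 = -5 + g)
W(n, k) = 4 (W(n, k) = -5 + 9 = 4)
-2777/W(41, -12) + 837/N = -2777/4 + 837/1905 = -2777*1/4 + 837*(1/1905) = -2777/4 + 279/635 = -1762279/2540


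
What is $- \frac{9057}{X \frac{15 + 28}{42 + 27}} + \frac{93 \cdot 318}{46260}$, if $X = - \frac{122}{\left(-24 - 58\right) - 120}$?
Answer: $- \frac{162209549221}{6741110} \approx -24063.0$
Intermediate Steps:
$X = \frac{61}{101}$ ($X = - \frac{122}{-82 - 120} = - \frac{122}{-202} = \left(-122\right) \left(- \frac{1}{202}\right) = \frac{61}{101} \approx 0.60396$)
$- \frac{9057}{X \frac{15 + 28}{42 + 27}} + \frac{93 \cdot 318}{46260} = - \frac{9057}{\frac{61}{101} \frac{15 + 28}{42 + 27}} + \frac{93 \cdot 318}{46260} = - \frac{9057}{\frac{61}{101} \cdot \frac{43}{69}} + 29574 \cdot \frac{1}{46260} = - \frac{9057}{\frac{61}{101} \cdot 43 \cdot \frac{1}{69}} + \frac{1643}{2570} = - \frac{9057}{\frac{61}{101} \cdot \frac{43}{69}} + \frac{1643}{2570} = - \frac{9057}{\frac{2623}{6969}} + \frac{1643}{2570} = \left(-9057\right) \frac{6969}{2623} + \frac{1643}{2570} = - \frac{63118233}{2623} + \frac{1643}{2570} = - \frac{162209549221}{6741110}$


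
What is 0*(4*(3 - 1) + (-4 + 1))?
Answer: 0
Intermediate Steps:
0*(4*(3 - 1) + (-4 + 1)) = 0*(4*2 - 3) = 0*(8 - 3) = 0*5 = 0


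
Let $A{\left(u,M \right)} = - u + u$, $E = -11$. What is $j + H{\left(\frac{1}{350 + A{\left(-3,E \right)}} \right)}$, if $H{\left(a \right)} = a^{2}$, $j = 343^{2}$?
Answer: $\frac{14412002501}{122500} \approx 1.1765 \cdot 10^{5}$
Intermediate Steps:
$A{\left(u,M \right)} = 0$
$j = 117649$
$j + H{\left(\frac{1}{350 + A{\left(-3,E \right)}} \right)} = 117649 + \left(\frac{1}{350 + 0}\right)^{2} = 117649 + \left(\frac{1}{350}\right)^{2} = 117649 + \frac{1}{122500} = \frac{14412002501}{122500}$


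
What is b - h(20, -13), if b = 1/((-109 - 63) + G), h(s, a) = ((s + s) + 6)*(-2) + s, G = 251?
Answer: 5689/79 ≈ 72.013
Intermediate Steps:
h(s, a) = -12 - 3*s (h(s, a) = (2*s + 6)*(-2) + s = (6 + 2*s)*(-2) + s = (-12 - 4*s) + s = -12 - 3*s)
b = 1/79 (b = 1/((-109 - 63) + 251) = 1/(-172 + 251) = 1/79 ≈ 0.012658)
b - h(20, -13) = 1/79 - (-12 - 3*20) = 1/79 - (-12 - 60) = 1/79 - 1*(-72) = 1/79 + 72 = 5689/79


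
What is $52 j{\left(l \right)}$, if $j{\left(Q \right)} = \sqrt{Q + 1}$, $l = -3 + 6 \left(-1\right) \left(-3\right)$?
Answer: $208$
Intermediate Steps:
$l = 15$ ($l = -3 - -18 = -3 + 18 = 15$)
$j{\left(Q \right)} = \sqrt{1 + Q}$
$52 j{\left(l \right)} = 52 \sqrt{1 + 15} = 52 \sqrt{16} = 52 \cdot 4 = 208$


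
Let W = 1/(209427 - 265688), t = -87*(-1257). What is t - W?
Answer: 6152646700/56261 ≈ 1.0936e+5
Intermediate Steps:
t = 109359
W = -1/56261 (W = 1/(-56261) = -1/56261 ≈ -1.7774e-5)
t - W = 109359 - 1*(-1/56261) = 109359 + 1/56261 = 6152646700/56261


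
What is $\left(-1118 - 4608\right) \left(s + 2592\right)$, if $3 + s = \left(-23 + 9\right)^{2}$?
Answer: $-15946910$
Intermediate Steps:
$s = 193$ ($s = -3 + \left(-23 + 9\right)^{2} = -3 + \left(-14\right)^{2} = -3 + 196 = 193$)
$\left(-1118 - 4608\right) \left(s + 2592\right) = \left(-1118 - 4608\right) \left(193 + 2592\right) = \left(-5726\right) 2785 = -15946910$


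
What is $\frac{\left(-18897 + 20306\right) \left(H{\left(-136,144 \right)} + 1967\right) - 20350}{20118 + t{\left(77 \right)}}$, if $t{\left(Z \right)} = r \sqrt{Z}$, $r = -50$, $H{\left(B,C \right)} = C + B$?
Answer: $\frac{3969604725}{28895816} + \frac{69060625 \sqrt{77}}{202270712} \approx 140.37$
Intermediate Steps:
$H{\left(B,C \right)} = B + C$
$t{\left(Z \right)} = - 50 \sqrt{Z}$
$\frac{\left(-18897 + 20306\right) \left(H{\left(-136,144 \right)} + 1967\right) - 20350}{20118 + t{\left(77 \right)}} = \frac{\left(-18897 + 20306\right) \left(\left(-136 + 144\right) + 1967\right) - 20350}{20118 - 50 \sqrt{77}} = \frac{1409 \left(8 + 1967\right) - 20350}{20118 - 50 \sqrt{77}} = \frac{1409 \cdot 1975 - 20350}{20118 - 50 \sqrt{77}} = \frac{2782775 - 20350}{20118 - 50 \sqrt{77}} = \frac{2762425}{20118 - 50 \sqrt{77}}$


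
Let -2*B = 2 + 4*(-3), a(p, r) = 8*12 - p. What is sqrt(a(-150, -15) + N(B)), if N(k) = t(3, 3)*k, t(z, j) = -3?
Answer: sqrt(231) ≈ 15.199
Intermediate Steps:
a(p, r) = 96 - p
B = 5 (B = -(2 + 4*(-3))/2 = -(2 - 12)/2 = -1/2*(-10) = 5)
N(k) = -3*k
sqrt(a(-150, -15) + N(B)) = sqrt((96 - 1*(-150)) - 3*5) = sqrt((96 + 150) - 15) = sqrt(246 - 15) = sqrt(231)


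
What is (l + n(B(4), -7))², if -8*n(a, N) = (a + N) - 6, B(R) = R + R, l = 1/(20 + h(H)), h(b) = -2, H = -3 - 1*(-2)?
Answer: 2401/5184 ≈ 0.46316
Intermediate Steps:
H = -1 (H = -3 + 2 = -1)
l = 1/18 (l = 1/(20 - 2) = 1/18 ≈ 0.055556)
B(R) = 2*R
n(a, N) = ¾ - N/8 - a/8 (n(a, N) = -((a + N) - 6)/8 = -((N + a) - 6)/8 = -(-6 + N + a)/8 = ¾ - N/8 - a/8)
(l + n(B(4), -7))² = (1/18 + (¾ - ⅛*(-7) - 4/4))² = (1/18 + (¾ + 7/8 - ⅛*8))² = (1/18 + (¾ + 7/8 - 1))² = (1/18 + 5/8)² = (49/72)² = 2401/5184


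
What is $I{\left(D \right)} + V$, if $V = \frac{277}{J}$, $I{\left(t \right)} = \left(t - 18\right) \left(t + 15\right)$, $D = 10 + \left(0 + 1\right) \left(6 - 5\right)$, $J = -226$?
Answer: $- \frac{41409}{226} \approx -183.23$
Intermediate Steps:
$D = 11$ ($D = 10 + 1 \cdot 1 = 10 + 1 = 11$)
$I{\left(t \right)} = \left(-18 + t\right) \left(15 + t\right)$
$V = - \frac{277}{226}$ ($V = \frac{277}{-226} = 277 \left(- \frac{1}{226}\right) = - \frac{277}{226} \approx -1.2257$)
$I{\left(D \right)} + V = \left(-270 + 11^{2} - 33\right) - \frac{277}{226} = \left(-270 + 121 - 33\right) - \frac{277}{226} = -182 - \frac{277}{226} = - \frac{41409}{226}$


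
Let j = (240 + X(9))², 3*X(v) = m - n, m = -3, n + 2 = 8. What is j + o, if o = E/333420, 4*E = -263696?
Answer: 4681950514/83355 ≈ 56169.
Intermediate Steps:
E = -65924 (E = (¼)*(-263696) = -65924)
n = 6 (n = -2 + 8 = 6)
o = -16481/83355 (o = -65924/333420 = -65924*1/333420 = -16481/83355 ≈ -0.19772)
X(v) = -3 (X(v) = (-3 - 1*6)/3 = (-3 - 6)/3 = (⅓)*(-9) = -3)
j = 56169 (j = (240 - 3)² = 237² = 56169)
j + o = 56169 - 16481/83355 = 4681950514/83355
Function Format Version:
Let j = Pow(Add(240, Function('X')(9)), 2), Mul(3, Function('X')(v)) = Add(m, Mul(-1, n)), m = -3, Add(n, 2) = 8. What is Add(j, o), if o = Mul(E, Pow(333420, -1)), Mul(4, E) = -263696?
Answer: Rational(4681950514, 83355) ≈ 56169.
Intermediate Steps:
E = -65924 (E = Mul(Rational(1, 4), -263696) = -65924)
n = 6 (n = Add(-2, 8) = 6)
o = Rational(-16481, 83355) (o = Mul(-65924, Pow(333420, -1)) = Mul(-65924, Rational(1, 333420)) = Rational(-16481, 83355) ≈ -0.19772)
Function('X')(v) = -3 (Function('X')(v) = Mul(Rational(1, 3), Add(-3, Mul(-1, 6))) = Mul(Rational(1, 3), Add(-3, -6)) = Mul(Rational(1, 3), -9) = -3)
j = 56169 (j = Pow(Add(240, -3), 2) = Pow(237, 2) = 56169)
Add(j, o) = Add(56169, Rational(-16481, 83355)) = Rational(4681950514, 83355)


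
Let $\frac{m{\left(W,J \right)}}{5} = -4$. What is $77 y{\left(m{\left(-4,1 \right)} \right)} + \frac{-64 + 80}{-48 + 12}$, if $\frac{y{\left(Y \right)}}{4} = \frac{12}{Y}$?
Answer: $- \frac{8336}{45} \approx -185.24$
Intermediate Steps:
$m{\left(W,J \right)} = -20$ ($m{\left(W,J \right)} = 5 \left(-4\right) = -20$)
$y{\left(Y \right)} = \frac{48}{Y}$ ($y{\left(Y \right)} = 4 \frac{12}{Y} = \frac{48}{Y}$)
$77 y{\left(m{\left(-4,1 \right)} \right)} + \frac{-64 + 80}{-48 + 12} = 77 \frac{48}{-20} + \frac{-64 + 80}{-48 + 12} = 77 \cdot 48 \left(- \frac{1}{20}\right) + \frac{16}{-36} = 77 \left(- \frac{12}{5}\right) + 16 \left(- \frac{1}{36}\right) = - \frac{924}{5} - \frac{4}{9} = - \frac{8336}{45}$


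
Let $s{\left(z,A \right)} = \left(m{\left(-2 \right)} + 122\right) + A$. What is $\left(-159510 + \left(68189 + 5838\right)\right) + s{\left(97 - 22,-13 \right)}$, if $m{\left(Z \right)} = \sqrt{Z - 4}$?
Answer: $-85374 + i \sqrt{6} \approx -85374.0 + 2.4495 i$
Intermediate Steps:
$m{\left(Z \right)} = \sqrt{-4 + Z}$
$s{\left(z,A \right)} = 122 + A + i \sqrt{6}$ ($s{\left(z,A \right)} = \left(\sqrt{-4 - 2} + 122\right) + A = \left(\sqrt{-6} + 122\right) + A = \left(i \sqrt{6} + 122\right) + A = \left(122 + i \sqrt{6}\right) + A = 122 + A + i \sqrt{6}$)
$\left(-159510 + \left(68189 + 5838\right)\right) + s{\left(97 - 22,-13 \right)} = \left(-159510 + \left(68189 + 5838\right)\right) + \left(122 - 13 + i \sqrt{6}\right) = \left(-159510 + 74027\right) + \left(109 + i \sqrt{6}\right) = -85483 + \left(109 + i \sqrt{6}\right) = -85374 + i \sqrt{6}$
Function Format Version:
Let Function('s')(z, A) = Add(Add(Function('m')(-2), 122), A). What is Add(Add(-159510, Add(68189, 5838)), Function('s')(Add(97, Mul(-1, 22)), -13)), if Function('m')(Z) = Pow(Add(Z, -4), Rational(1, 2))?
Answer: Add(-85374, Mul(I, Pow(6, Rational(1, 2)))) ≈ Add(-85374., Mul(2.4495, I))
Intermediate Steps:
Function('m')(Z) = Pow(Add(-4, Z), Rational(1, 2))
Function('s')(z, A) = Add(122, A, Mul(I, Pow(6, Rational(1, 2)))) (Function('s')(z, A) = Add(Add(Pow(Add(-4, -2), Rational(1, 2)), 122), A) = Add(Add(Pow(-6, Rational(1, 2)), 122), A) = Add(Add(Mul(I, Pow(6, Rational(1, 2))), 122), A) = Add(Add(122, Mul(I, Pow(6, Rational(1, 2)))), A) = Add(122, A, Mul(I, Pow(6, Rational(1, 2)))))
Add(Add(-159510, Add(68189, 5838)), Function('s')(Add(97, Mul(-1, 22)), -13)) = Add(Add(-159510, Add(68189, 5838)), Add(122, -13, Mul(I, Pow(6, Rational(1, 2))))) = Add(Add(-159510, 74027), Add(109, Mul(I, Pow(6, Rational(1, 2))))) = Add(-85483, Add(109, Mul(I, Pow(6, Rational(1, 2))))) = Add(-85374, Mul(I, Pow(6, Rational(1, 2))))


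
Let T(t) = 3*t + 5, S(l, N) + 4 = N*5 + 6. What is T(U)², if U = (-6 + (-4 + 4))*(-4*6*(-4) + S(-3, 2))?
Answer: 3759721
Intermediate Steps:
S(l, N) = 2 + 5*N (S(l, N) = -4 + (N*5 + 6) = -4 + (5*N + 6) = -4 + (6 + 5*N) = 2 + 5*N)
U = -648 (U = (-6 + (-4 + 4))*(-4*6*(-4) + (2 + 5*2)) = (-6 + 0)*(-24*(-4) + (2 + 10)) = -6*(96 + 12) = -6*108 = -648)
T(t) = 5 + 3*t
T(U)² = (5 + 3*(-648))² = (5 - 1944)² = (-1939)² = 3759721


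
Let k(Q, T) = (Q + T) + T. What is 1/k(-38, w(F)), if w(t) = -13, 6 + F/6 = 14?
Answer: -1/64 ≈ -0.015625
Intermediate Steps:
F = 48 (F = -36 + 6*14 = -36 + 84 = 48)
k(Q, T) = Q + 2*T
1/k(-38, w(F)) = 1/(-38 + 2*(-13)) = 1/(-38 - 26) = 1/(-64) = -1/64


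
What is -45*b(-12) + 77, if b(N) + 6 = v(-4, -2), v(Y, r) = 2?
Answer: 257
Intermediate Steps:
b(N) = -4 (b(N) = -6 + 2 = -4)
-45*b(-12) + 77 = -45*(-4) + 77 = 180 + 77 = 257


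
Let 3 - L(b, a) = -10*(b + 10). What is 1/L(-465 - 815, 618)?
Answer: -1/12697 ≈ -7.8759e-5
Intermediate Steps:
L(b, a) = 103 + 10*b (L(b, a) = 3 - (-10)*(b + 10) = 3 - (-10)*(10 + b) = 3 - (-100 - 10*b) = 3 + (100 + 10*b) = 103 + 10*b)
1/L(-465 - 815, 618) = 1/(103 + 10*(-465 - 815)) = 1/(103 + 10*(-1280)) = 1/(103 - 12800) = 1/(-12697) = -1/12697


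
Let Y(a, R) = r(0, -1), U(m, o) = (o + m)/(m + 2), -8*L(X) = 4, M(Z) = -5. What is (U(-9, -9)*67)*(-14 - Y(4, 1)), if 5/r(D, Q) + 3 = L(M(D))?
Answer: -106128/49 ≈ -2165.9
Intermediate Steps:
L(X) = -½ (L(X) = -⅛*4 = -½)
r(D, Q) = -10/7 (r(D, Q) = 5/(-3 - ½) = 5/(-7/2) = 5*(-2/7) = -10/7)
U(m, o) = (m + o)/(2 + m)
Y(a, R) = -10/7
(U(-9, -9)*67)*(-14 - Y(4, 1)) = (((-9 - 9)/(2 - 9))*67)*(-14 - 1*(-10/7)) = ((-18/(-7))*67)*(-14 + 10/7) = (-⅐*(-18)*67)*(-88/7) = ((18/7)*67)*(-88/7) = (1206/7)*(-88/7) = -106128/49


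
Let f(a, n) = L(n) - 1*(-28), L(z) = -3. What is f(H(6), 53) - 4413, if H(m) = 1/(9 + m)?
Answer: -4388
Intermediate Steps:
f(a, n) = 25 (f(a, n) = -3 - 1*(-28) = -3 + 28 = 25)
f(H(6), 53) - 4413 = 25 - 4413 = -4388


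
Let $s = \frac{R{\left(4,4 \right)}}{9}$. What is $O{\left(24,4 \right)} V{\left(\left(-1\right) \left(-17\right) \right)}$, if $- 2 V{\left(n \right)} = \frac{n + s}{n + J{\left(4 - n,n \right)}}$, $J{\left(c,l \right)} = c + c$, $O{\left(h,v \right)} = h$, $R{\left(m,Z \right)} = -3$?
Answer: $\frac{200}{9} \approx 22.222$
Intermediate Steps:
$J{\left(c,l \right)} = 2 c$
$s = - \frac{1}{3}$ ($s = - \frac{3}{9} = \left(-3\right) \frac{1}{9} = - \frac{1}{3} \approx -0.33333$)
$V{\left(n \right)} = - \frac{- \frac{1}{3} + n}{2 \left(8 - n\right)}$ ($V{\left(n \right)} = - \frac{\left(n - \frac{1}{3}\right) \frac{1}{n + 2 \left(4 - n\right)}}{2} = - \frac{\left(- \frac{1}{3} + n\right) \frac{1}{n - \left(-8 + 2 n\right)}}{2} = - \frac{\left(- \frac{1}{3} + n\right) \frac{1}{8 - n}}{2} = - \frac{\frac{1}{8 - n} \left(- \frac{1}{3} + n\right)}{2} = - \frac{- \frac{1}{3} + n}{2 \left(8 - n\right)}$)
$O{\left(24,4 \right)} V{\left(\left(-1\right) \left(-17\right) \right)} = 24 \frac{1 - 3 \left(\left(-1\right) \left(-17\right)\right)}{6 \left(8 - \left(-1\right) \left(-17\right)\right)} = 24 \frac{1 - 51}{6 \left(8 - 17\right)} = 24 \cdot \frac{1}{6} \frac{1}{-9} \left(-50\right) = 24 \cdot \frac{1}{6} \left(- \frac{1}{9}\right) \left(-50\right) = 24 \cdot \frac{25}{27} = \frac{200}{9}$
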